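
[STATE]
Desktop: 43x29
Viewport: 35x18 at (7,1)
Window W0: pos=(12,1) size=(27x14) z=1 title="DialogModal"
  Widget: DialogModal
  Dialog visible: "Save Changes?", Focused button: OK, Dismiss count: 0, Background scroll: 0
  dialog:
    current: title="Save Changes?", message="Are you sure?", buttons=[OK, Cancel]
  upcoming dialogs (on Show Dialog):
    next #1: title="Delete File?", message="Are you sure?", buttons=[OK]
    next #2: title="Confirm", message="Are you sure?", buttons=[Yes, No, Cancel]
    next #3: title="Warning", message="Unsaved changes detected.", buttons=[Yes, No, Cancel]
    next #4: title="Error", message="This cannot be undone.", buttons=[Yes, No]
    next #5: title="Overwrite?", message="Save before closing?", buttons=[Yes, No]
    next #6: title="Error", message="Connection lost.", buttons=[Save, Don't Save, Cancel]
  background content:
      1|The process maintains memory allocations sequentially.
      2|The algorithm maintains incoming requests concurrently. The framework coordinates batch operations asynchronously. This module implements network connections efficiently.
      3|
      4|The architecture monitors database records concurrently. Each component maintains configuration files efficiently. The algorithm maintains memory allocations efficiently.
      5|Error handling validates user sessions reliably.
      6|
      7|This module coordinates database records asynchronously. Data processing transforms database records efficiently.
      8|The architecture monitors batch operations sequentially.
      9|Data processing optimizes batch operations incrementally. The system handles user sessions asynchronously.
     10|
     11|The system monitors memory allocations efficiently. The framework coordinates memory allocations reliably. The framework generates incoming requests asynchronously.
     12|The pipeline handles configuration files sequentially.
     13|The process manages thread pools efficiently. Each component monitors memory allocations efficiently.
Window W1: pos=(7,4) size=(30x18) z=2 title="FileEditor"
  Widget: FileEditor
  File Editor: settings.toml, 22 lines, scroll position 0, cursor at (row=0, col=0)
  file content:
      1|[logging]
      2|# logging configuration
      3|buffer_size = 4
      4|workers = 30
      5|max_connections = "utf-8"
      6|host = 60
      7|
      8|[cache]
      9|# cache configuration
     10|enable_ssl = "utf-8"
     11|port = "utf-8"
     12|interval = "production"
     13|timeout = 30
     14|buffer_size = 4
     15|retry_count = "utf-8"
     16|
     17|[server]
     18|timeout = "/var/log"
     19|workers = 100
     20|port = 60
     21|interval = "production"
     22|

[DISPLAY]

     ┏━━━━━━━━━━━━━━━━━━━━━━━━━┓   
     ┃ DialogModal             ┃   
     ┠─────────────────────────┨   
┏━━━━━━━━━━━━━━━━━━━━━━━━━━━━┓m┃   
┃ FileEditor                 ┃i┃   
┠────────────────────────────┨ ┃   
┃█logging]                  ▲┃s┃   
┃# logging configuration    █┃ ┃   
┃buffer_size = 4            ░┃ ┃   
┃workers = 30               ░┃d┃   
┃max_connections = "utf-8"  ░┃s┃   
┃host = 60                  ░┃s┃   
┃                           ░┃ ┃   
┃[cache]                    ░┃━┛   
┃# cache configuration      ░┃     
┃enable_ssl = "utf-8"       ░┃     
┃port = "utf-8"             ░┃     
┃interval = "production"    ░┃     


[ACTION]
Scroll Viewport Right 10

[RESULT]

    ┏━━━━━━━━━━━━━━━━━━━━━━━━━┓    
    ┃ DialogModal             ┃    
    ┠─────────────────────────┨    
━━━━━━━━━━━━━━━━━━━━━━━━━━━━┓m┃    
 FileEditor                 ┃i┃    
────────────────────────────┨ ┃    
█logging]                  ▲┃s┃    
# logging configuration    █┃ ┃    
buffer_size = 4            ░┃ ┃    
workers = 30               ░┃d┃    
max_connections = "utf-8"  ░┃s┃    
host = 60                  ░┃s┃    
                           ░┃ ┃    
[cache]                    ░┃━┛    
# cache configuration      ░┃      
enable_ssl = "utf-8"       ░┃      
port = "utf-8"             ░┃      
interval = "production"    ░┃      


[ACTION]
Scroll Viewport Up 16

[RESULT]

                                   
    ┏━━━━━━━━━━━━━━━━━━━━━━━━━┓    
    ┃ DialogModal             ┃    
    ┠─────────────────────────┨    
━━━━━━━━━━━━━━━━━━━━━━━━━━━━┓m┃    
 FileEditor                 ┃i┃    
────────────────────────────┨ ┃    
█logging]                  ▲┃s┃    
# logging configuration    █┃ ┃    
buffer_size = 4            ░┃ ┃    
workers = 30               ░┃d┃    
max_connections = "utf-8"  ░┃s┃    
host = 60                  ░┃s┃    
                           ░┃ ┃    
[cache]                    ░┃━┛    
# cache configuration      ░┃      
enable_ssl = "utf-8"       ░┃      
port = "utf-8"             ░┃      


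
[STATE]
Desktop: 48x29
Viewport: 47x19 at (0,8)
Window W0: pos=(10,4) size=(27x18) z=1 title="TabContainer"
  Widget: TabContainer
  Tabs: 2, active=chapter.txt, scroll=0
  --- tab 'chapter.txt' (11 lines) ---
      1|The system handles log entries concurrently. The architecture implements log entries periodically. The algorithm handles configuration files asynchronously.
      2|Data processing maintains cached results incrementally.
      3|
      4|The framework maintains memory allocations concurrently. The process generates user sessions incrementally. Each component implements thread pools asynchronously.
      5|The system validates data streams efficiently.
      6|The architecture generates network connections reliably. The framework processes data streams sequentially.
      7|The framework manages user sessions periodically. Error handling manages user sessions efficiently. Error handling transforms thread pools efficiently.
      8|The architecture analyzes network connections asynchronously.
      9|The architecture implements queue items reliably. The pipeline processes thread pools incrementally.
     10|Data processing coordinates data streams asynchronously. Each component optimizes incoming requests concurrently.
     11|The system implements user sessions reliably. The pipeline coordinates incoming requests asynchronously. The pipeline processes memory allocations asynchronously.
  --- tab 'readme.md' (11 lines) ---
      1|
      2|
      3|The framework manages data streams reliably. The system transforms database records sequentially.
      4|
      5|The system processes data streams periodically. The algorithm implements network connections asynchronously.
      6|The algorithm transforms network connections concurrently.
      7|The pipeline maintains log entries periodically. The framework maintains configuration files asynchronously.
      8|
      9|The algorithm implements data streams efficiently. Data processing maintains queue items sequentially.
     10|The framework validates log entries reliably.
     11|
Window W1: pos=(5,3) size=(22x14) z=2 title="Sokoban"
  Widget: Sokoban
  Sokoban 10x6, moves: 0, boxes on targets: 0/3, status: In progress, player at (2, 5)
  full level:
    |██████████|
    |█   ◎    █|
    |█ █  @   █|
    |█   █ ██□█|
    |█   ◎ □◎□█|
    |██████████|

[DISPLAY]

     ┃█ █  @   █          ┃─────────┃          
     ┃█   █ ██□█          ┃es log en┃          
     ┃█   ◎ □◎□█          ┃maintains┃          
     ┃██████████          ┃         ┃          
     ┃Moves: 0  0/3       ┃intains m┃          
     ┃                    ┃ates data┃          
     ┃                    ┃ generate┃          
     ┃                    ┃nages use┃          
     ┗━━━━━━━━━━━━━━━━━━━━┛ analyzes┃          
          ┃The architecture implemen┃          
          ┃Data processing coordinat┃          
          ┃The system implements use┃          
          ┃                         ┃          
          ┗━━━━━━━━━━━━━━━━━━━━━━━━━┛          
                                               
                                               
                                               
                                               
                                               


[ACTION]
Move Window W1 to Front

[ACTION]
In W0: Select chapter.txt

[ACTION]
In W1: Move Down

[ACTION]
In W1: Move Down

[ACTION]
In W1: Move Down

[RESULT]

     ┃█ █      █          ┃─────────┃          
     ┃█   █ ██□█          ┃es log en┃          
     ┃█   ◎@□◎□█          ┃maintains┃          
     ┃██████████          ┃         ┃          
     ┃Moves: 2  0/3       ┃intains m┃          
     ┃                    ┃ates data┃          
     ┃                    ┃ generate┃          
     ┃                    ┃nages use┃          
     ┗━━━━━━━━━━━━━━━━━━━━┛ analyzes┃          
          ┃The architecture implemen┃          
          ┃Data processing coordinat┃          
          ┃The system implements use┃          
          ┃                         ┃          
          ┗━━━━━━━━━━━━━━━━━━━━━━━━━┛          
                                               
                                               
                                               
                                               
                                               


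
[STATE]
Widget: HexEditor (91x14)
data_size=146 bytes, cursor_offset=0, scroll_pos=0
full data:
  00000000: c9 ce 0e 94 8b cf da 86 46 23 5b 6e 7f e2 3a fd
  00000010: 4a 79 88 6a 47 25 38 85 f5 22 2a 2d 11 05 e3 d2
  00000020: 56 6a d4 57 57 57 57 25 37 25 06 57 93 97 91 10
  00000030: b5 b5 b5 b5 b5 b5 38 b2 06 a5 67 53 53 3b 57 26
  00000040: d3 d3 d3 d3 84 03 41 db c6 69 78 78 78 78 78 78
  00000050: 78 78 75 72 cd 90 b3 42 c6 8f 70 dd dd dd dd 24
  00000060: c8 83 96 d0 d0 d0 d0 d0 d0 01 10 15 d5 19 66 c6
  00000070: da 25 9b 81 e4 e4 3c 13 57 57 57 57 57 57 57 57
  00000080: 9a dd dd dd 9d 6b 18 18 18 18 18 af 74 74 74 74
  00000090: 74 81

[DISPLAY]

00000000  C9 ce 0e 94 8b cf da 86  46 23 5b 6e 7f e2 3a fd  |........F#[n..:.|             
00000010  4a 79 88 6a 47 25 38 85  f5 22 2a 2d 11 05 e3 d2  |Jy.jG%8.."*-....|             
00000020  56 6a d4 57 57 57 57 25  37 25 06 57 93 97 91 10  |Vj.WWWW%7%.W....|             
00000030  b5 b5 b5 b5 b5 b5 38 b2  06 a5 67 53 53 3b 57 26  |......8...gSS;W&|             
00000040  d3 d3 d3 d3 84 03 41 db  c6 69 78 78 78 78 78 78  |......A..ixxxxxx|             
00000050  78 78 75 72 cd 90 b3 42  c6 8f 70 dd dd dd dd 24  |xxur...B..p....$|             
00000060  c8 83 96 d0 d0 d0 d0 d0  d0 01 10 15 d5 19 66 c6  |..............f.|             
00000070  da 25 9b 81 e4 e4 3c 13  57 57 57 57 57 57 57 57  |.%....<.WWWWWWWW|             
00000080  9a dd dd dd 9d 6b 18 18  18 18 18 af 74 74 74 74  |.....k......tttt|             
00000090  74 81                                             |t.              |             
                                                                                           
                                                                                           
                                                                                           
                                                                                           


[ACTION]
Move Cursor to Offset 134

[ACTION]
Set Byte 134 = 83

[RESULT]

00000000  c9 ce 0e 94 8b cf da 86  46 23 5b 6e 7f e2 3a fd  |........F#[n..:.|             
00000010  4a 79 88 6a 47 25 38 85  f5 22 2a 2d 11 05 e3 d2  |Jy.jG%8.."*-....|             
00000020  56 6a d4 57 57 57 57 25  37 25 06 57 93 97 91 10  |Vj.WWWW%7%.W....|             
00000030  b5 b5 b5 b5 b5 b5 38 b2  06 a5 67 53 53 3b 57 26  |......8...gSS;W&|             
00000040  d3 d3 d3 d3 84 03 41 db  c6 69 78 78 78 78 78 78  |......A..ixxxxxx|             
00000050  78 78 75 72 cd 90 b3 42  c6 8f 70 dd dd dd dd 24  |xxur...B..p....$|             
00000060  c8 83 96 d0 d0 d0 d0 d0  d0 01 10 15 d5 19 66 c6  |..............f.|             
00000070  da 25 9b 81 e4 e4 3c 13  57 57 57 57 57 57 57 57  |.%....<.WWWWWWWW|             
00000080  9a dd dd dd 9d 6b 83 18  18 18 18 af 74 74 74 74  |.....k......tttt|             
00000090  74 81                                             |t.              |             
                                                                                           
                                                                                           
                                                                                           
                                                                                           


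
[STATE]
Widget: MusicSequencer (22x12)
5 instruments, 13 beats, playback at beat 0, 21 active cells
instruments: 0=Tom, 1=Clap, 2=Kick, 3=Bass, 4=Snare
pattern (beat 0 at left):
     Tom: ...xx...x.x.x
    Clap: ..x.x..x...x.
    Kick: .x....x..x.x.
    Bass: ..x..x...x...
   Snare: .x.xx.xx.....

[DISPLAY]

      ▼123456789012   
   Tom···██···█·█·█   
  Clap··█·█··█···█·   
  Kick·█····█··█·█·   
  Bass··█··█···█···   
 Snare·█·██·██·····   
                      
                      
                      
                      
                      
                      


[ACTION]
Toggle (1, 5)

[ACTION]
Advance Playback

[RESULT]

      0▼23456789012   
   Tom···██···█·█·█   
  Clap··█·██·█···█·   
  Kick·█····█··█·█·   
  Bass··█··█···█···   
 Snare·█·██·██·····   
                      
                      
                      
                      
                      
                      


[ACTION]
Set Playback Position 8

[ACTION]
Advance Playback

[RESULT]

      012345678▼012   
   Tom···██···█·█·█   
  Clap··█·██·█···█·   
  Kick·█····█··█·█·   
  Bass··█··█···█···   
 Snare·█·██·██·····   
                      
                      
                      
                      
                      
                      


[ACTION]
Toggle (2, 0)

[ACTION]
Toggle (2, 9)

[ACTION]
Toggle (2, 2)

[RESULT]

      012345678▼012   
   Tom···██···█·█·█   
  Clap··█·██·█···█·   
  Kick███···█····█·   
  Bass··█··█···█···   
 Snare·█·██·██·····   
                      
                      
                      
                      
                      
                      


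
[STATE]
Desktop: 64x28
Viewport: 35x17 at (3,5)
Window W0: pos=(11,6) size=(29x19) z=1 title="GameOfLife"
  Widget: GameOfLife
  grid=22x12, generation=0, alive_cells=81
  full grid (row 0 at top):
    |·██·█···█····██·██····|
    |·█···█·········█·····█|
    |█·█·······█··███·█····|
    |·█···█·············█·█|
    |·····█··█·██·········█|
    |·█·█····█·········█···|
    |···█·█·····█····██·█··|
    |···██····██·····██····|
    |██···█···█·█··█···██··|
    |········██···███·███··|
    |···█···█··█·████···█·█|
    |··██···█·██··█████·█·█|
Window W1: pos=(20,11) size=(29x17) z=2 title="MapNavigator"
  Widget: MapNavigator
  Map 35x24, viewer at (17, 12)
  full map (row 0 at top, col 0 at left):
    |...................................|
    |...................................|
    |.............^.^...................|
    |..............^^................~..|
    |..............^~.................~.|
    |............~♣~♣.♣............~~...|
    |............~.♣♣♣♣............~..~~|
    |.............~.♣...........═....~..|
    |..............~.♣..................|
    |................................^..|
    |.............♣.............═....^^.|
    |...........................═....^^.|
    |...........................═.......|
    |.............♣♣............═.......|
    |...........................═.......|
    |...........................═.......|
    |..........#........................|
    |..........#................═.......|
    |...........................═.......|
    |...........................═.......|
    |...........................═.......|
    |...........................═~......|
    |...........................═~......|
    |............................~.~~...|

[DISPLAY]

                                   
        ┏━━━━━━━━━━━━━━━━━━━━━━━━━━
        ┃ GameOfLife               
        ┠──────────────────────────
        ┃Gen: 0                    
        ┃·██·█···█····██·██····    
        ┃·█···█··┏━━━━━━━━━━━━━━━━━
        ┃█·█·····┃ MapNavigator    
        ┃·█···█··┠─────────────────
        ┃·····█··┃........~.♣♣♣♣...
        ┃·█·█····┃.........~.♣.....
        ┃···█·█··┃..........~.♣....
        ┃···██···┃.................
        ┃██···█··┃.........♣.......
        ┃········┃.................
        ┃···█···█┃.............@...
        ┃··██···█┃.........♣♣......


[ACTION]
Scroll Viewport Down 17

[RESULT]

        ┃·█···█··┏━━━━━━━━━━━━━━━━━
        ┃█·█·····┃ MapNavigator    
        ┃·█···█··┠─────────────────
        ┃·····█··┃........~.♣♣♣♣...
        ┃·█·█····┃.........~.♣.....
        ┃···█·█··┃..........~.♣....
        ┃···██···┃.................
        ┃██···█··┃.........♣.......
        ┃········┃.................
        ┃···█···█┃.............@...
        ┃··██···█┃.........♣♣......
        ┃        ┃.................
        ┃        ┃.................
        ┗━━━━━━━━┃......#..........
                 ┃......#..........
                 ┃.................
                 ┗━━━━━━━━━━━━━━━━━


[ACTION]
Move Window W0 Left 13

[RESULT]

···█·········█···┏━━━━━━━━━━━━━━━━━
█·······█··███·█·┃ MapNavigator    
···█·············┠─────────────────
···█··█·██·······┃........~.♣♣♣♣...
·█····█·········█┃.........~.♣.....
·█·█·····█····██·┃..........~.♣....
·██····██·····██·┃.................
···█···█·█··█···█┃.........♣.......
······██···███·██┃.................
·█···█··█·████···┃.............@...
██···█·██··█████·┃.........♣♣......
                 ┃.................
                 ┃.................
━━━━━━━━━━━━━━━━━┃......#..........
                 ┃......#..........
                 ┃.................
                 ┗━━━━━━━━━━━━━━━━━


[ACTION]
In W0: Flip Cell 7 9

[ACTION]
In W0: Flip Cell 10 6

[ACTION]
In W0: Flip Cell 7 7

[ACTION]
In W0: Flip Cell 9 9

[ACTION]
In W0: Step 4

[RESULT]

█···········█··█·┏━━━━━━━━━━━━━━━━━
·······██··██·█··┃ MapNavigator    
······█·█···█···█┠─────────────────
······█··········┃........~.♣♣♣♣...
······█·█······██┃.........~.♣.....
·███··█··█████··█┃..........~.♣....
···█········█···█┃.................
····█···██··██···┃.........♣.......
···█·█····██··█··┃.................
·█·█············█┃.............@...
·██··············┃.........♣♣......
                 ┃.................
                 ┃.................
━━━━━━━━━━━━━━━━━┃......#..........
                 ┃......#..........
                 ┃.................
                 ┗━━━━━━━━━━━━━━━━━


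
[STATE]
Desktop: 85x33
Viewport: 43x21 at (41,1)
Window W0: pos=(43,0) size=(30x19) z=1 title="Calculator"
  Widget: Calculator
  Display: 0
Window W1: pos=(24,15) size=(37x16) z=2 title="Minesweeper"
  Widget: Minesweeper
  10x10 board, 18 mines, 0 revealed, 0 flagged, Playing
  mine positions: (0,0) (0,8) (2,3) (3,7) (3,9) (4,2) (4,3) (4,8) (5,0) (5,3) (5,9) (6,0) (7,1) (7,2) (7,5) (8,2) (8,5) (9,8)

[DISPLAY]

  ┃ Calculator                 ┃           
  ┠────────────────────────────┨           
  ┃                           0┃           
  ┃┌───┬───┬───┬───┐           ┃           
  ┃│ 7 │ 8 │ 9 │ ÷ │           ┃           
  ┃├───┼───┼───┼───┤           ┃           
  ┃│ 4 │ 5 │ 6 │ × │           ┃           
  ┃├───┼───┼───┼───┤           ┃           
  ┃│ 1 │ 2 │ 3 │ - │           ┃           
  ┃├───┼───┼───┼───┤           ┃           
  ┃│ 0 │ . │ = │ + │           ┃           
  ┃├───┼───┼───┼───┤           ┃           
  ┃│ C │ MC│ MR│ M+│           ┃           
  ┃└───┴───┴───┴───┘           ┃           
━━━━━━━━━━━━━━━━━━━┓           ┃           
                   ┃           ┃           
───────────────────┨           ┃           
                   ┃━━━━━━━━━━━┛           
                   ┃                       
                   ┃                       
                   ┃                       


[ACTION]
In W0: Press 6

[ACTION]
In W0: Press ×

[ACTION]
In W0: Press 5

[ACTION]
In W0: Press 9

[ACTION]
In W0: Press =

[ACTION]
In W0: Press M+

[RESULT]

  ┃ Calculator                 ┃           
  ┠────────────────────────────┨           
  ┃                         354┃           
  ┃┌───┬───┬───┬───┐           ┃           
  ┃│ 7 │ 8 │ 9 │ ÷ │           ┃           
  ┃├───┼───┼───┼───┤           ┃           
  ┃│ 4 │ 5 │ 6 │ × │           ┃           
  ┃├───┼───┼───┼───┤           ┃           
  ┃│ 1 │ 2 │ 3 │ - │           ┃           
  ┃├───┼───┼───┼───┤           ┃           
  ┃│ 0 │ . │ = │ + │           ┃           
  ┃├───┼───┼───┼───┤           ┃           
  ┃│ C │ MC│ MR│ M+│           ┃           
  ┃└───┴───┴───┴───┘           ┃           
━━━━━━━━━━━━━━━━━━━┓           ┃           
                   ┃           ┃           
───────────────────┨           ┃           
                   ┃━━━━━━━━━━━┛           
                   ┃                       
                   ┃                       
                   ┃                       


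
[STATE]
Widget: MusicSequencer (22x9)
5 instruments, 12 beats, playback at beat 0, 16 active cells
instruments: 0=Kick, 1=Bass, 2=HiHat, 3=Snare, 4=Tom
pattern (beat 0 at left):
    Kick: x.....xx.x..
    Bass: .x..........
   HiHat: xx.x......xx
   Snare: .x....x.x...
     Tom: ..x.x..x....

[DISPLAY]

      ▼12345678901    
  Kick█·····██·█··    
  Bass·█··········    
 HiHat██·█······██    
 Snare·█····█·█···    
   Tom··█·█··█····    
                      
                      
                      


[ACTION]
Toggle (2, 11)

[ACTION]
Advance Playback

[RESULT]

      0▼2345678901    
  Kick█·····██·█··    
  Bass·█··········    
 HiHat██·█······█·    
 Snare·█····█·█···    
   Tom··█·█··█····    
                      
                      
                      


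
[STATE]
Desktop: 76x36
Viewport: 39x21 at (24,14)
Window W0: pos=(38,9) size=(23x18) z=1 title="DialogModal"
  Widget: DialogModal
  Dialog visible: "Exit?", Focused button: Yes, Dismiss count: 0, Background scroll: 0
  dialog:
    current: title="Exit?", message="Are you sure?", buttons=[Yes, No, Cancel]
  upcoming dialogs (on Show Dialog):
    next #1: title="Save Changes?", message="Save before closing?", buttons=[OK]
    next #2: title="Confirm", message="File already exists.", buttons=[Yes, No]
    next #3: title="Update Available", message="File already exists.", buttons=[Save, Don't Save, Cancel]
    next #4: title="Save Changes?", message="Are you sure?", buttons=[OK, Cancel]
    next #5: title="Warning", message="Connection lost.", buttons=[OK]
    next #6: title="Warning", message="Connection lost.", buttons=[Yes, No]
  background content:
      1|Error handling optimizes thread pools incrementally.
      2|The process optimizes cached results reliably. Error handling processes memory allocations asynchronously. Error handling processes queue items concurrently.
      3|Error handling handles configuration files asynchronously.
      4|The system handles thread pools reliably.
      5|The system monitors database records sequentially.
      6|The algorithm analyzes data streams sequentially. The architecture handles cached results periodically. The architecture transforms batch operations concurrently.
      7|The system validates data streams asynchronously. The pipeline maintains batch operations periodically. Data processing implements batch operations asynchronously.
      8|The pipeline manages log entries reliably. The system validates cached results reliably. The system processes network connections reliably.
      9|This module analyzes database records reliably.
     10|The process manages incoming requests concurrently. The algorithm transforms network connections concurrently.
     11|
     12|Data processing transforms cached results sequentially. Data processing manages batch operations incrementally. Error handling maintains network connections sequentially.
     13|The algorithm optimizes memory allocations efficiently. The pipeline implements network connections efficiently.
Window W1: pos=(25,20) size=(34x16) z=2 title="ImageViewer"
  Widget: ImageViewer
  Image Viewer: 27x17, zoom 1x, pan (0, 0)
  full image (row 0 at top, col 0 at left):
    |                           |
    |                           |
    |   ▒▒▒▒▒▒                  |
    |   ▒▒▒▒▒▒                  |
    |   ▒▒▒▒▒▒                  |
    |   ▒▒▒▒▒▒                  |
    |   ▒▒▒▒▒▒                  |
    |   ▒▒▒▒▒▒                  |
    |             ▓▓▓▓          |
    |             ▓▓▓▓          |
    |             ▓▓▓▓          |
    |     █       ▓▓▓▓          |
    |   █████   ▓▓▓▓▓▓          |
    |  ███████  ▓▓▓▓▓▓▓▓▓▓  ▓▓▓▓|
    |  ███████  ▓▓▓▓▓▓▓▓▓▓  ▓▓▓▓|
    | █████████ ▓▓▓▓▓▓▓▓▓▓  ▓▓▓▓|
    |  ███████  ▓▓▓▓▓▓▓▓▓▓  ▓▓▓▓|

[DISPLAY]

              ┃Error handling handle┃  
              ┃The system handles th┃  
              ┃Th┌───────────────┐ d┃  
              ┃Th│     Exit?     │ze┃  
              ┃Th│ Are you sure? │s ┃  
              ┃Th│[Yes]  No   Can│s ┃  
 ┏━━━━━━━━━━━━━━━━━━━━━━━━━━━━━━━━┓ ┃  
 ┃ ImageViewer                    ┃i┃  
 ┠────────────────────────────────┨ ┃  
 ┃                                ┃s┃  
 ┃                                ┃z┃  
 ┃   ▒▒▒▒▒▒                       ┃ ┃  
 ┃   ▒▒▒▒▒▒                       ┃━┛  
 ┃   ▒▒▒▒▒▒                       ┃    
 ┃   ▒▒▒▒▒▒                       ┃    
 ┃   ▒▒▒▒▒▒                       ┃    
 ┃   ▒▒▒▒▒▒                       ┃    
 ┃             ▓▓▓▓               ┃    
 ┃             ▓▓▓▓               ┃    
 ┃             ▓▓▓▓               ┃    
 ┃     █       ▓▓▓▓               ┃    


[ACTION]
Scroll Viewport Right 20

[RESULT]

 ┃Error handling handle┃               
 ┃The system handles th┃               
 ┃Th┌───────────────┐ d┃               
 ┃Th│     Exit?     │ze┃               
 ┃Th│ Are you sure? │s ┃               
 ┃Th│[Yes]  No   Can│s ┃               
━━━━━━━━━━━━━━━━━━━━━┓ ┃               
r                    ┃i┃               
─────────────────────┨ ┃               
                     ┃s┃               
                     ┃z┃               
                     ┃ ┃               
                     ┃━┛               
                     ┃                 
                     ┃                 
                     ┃                 
                     ┃                 
  ▓▓▓▓               ┃                 
  ▓▓▓▓               ┃                 
  ▓▓▓▓               ┃                 
  ▓▓▓▓               ┃                 


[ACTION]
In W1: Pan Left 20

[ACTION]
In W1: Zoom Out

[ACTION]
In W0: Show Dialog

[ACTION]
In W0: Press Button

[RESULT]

 ┃Error handling handle┃               
 ┃The system handles th┃               
 ┃The system monitors d┃               
 ┃The algorithm analyze┃               
 ┃The system validates ┃               
 ┃The pipeline manages ┃               
━━━━━━━━━━━━━━━━━━━━━┓ ┃               
r                    ┃i┃               
─────────────────────┨ ┃               
                     ┃s┃               
                     ┃z┃               
                     ┃ ┃               
                     ┃━┛               
                     ┃                 
                     ┃                 
                     ┃                 
                     ┃                 
  ▓▓▓▓               ┃                 
  ▓▓▓▓               ┃                 
  ▓▓▓▓               ┃                 
  ▓▓▓▓               ┃                 


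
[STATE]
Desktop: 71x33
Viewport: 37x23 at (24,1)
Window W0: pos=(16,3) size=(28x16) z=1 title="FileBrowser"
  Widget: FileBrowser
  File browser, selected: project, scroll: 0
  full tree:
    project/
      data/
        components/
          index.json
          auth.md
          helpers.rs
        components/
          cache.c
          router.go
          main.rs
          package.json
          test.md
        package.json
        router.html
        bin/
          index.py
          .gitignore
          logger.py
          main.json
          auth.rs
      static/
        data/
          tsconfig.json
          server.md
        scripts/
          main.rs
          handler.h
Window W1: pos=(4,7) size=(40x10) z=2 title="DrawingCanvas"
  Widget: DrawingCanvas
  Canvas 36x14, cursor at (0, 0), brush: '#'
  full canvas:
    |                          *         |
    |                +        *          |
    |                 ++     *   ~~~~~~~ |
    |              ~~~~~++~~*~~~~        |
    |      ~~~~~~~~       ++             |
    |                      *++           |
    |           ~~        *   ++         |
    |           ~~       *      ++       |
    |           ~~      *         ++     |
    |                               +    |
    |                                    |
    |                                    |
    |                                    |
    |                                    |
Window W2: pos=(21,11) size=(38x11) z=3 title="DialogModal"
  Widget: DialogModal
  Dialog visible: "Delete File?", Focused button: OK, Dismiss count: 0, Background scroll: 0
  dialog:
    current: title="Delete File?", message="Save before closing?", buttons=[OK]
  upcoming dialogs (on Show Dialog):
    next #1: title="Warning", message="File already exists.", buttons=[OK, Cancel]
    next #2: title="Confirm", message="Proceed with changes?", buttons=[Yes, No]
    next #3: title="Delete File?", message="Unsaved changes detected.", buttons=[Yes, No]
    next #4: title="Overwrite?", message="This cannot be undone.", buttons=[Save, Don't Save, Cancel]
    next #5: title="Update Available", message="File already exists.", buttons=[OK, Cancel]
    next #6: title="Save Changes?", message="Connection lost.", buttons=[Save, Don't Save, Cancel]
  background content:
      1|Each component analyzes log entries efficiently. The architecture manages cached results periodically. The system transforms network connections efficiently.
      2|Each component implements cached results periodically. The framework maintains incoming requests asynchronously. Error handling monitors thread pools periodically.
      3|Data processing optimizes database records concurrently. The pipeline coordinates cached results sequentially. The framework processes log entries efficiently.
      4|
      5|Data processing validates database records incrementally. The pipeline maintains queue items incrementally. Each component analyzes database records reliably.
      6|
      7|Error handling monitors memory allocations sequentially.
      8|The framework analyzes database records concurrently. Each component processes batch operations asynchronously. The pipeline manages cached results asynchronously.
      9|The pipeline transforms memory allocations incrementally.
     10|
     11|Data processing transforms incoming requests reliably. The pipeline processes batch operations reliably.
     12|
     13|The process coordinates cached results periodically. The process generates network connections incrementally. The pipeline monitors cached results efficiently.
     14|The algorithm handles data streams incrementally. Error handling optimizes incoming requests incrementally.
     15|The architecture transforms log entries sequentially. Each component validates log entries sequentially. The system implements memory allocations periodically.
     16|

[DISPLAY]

                                     
                                     
━━━━━━━━━━━━━━━━━━━┓                 
owser              ┃                 
───────────────────┨                 
roject/            ┃                 
━━━━━━━━━━━━━━━━━━━┓                 
                   ┃                 
───────────────────┨                 
       *           ┃                 
━━━━━━━━━━━━━━━━━━━━━━━━━━━━━━━━━━┓  
ialogModal                        ┃  
──────────────────────────────────┨  
ch component analyzes log entries ┃  
ch c┌──────────────────────┐ed res┃  
ta p│     Delete File?     │base r┃  
    │ Save before closing? │      ┃  
ta p│         [OK]         │base r┃  
    └──────────────────────┘      ┃  
ror handling monitors memory alloc┃  
━━━━━━━━━━━━━━━━━━━━━━━━━━━━━━━━━━┛  
                                     
                                     


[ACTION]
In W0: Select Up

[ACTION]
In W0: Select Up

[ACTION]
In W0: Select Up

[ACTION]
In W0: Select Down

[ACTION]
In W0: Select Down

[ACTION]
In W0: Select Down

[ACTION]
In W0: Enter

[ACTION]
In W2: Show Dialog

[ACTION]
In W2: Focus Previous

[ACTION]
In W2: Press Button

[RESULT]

                                     
                                     
━━━━━━━━━━━━━━━━━━━┓                 
owser              ┃                 
───────────────────┨                 
roject/            ┃                 
━━━━━━━━━━━━━━━━━━━┓                 
                   ┃                 
───────────────────┨                 
       *           ┃                 
━━━━━━━━━━━━━━━━━━━━━━━━━━━━━━━━━━┓  
ialogModal                        ┃  
──────────────────────────────────┨  
ch component analyzes log entries ┃  
ch component implements cached res┃  
ta processing optimizes database r┃  
                                  ┃  
ta processing validates database r┃  
                                  ┃  
ror handling monitors memory alloc┃  
━━━━━━━━━━━━━━━━━━━━━━━━━━━━━━━━━━┛  
                                     
                                     


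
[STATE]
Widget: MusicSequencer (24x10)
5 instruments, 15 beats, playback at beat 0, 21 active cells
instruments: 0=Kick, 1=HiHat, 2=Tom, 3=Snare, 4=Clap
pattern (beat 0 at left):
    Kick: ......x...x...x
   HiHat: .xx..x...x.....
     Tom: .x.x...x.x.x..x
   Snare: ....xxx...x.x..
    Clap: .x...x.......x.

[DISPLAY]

      ▼12345678901234   
  Kick······█···█···█   
 HiHat·██··█···█·····   
   Tom·█·█···█·█·█··█   
 Snare····███···█·█··   
  Clap·█···█·······█·   
                        
                        
                        
                        


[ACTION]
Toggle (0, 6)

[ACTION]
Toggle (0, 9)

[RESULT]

      ▼12345678901234   
  Kick·········██···█   
 HiHat·██··█···█·····   
   Tom·█·█···█·█·█··█   
 Snare····███···█·█··   
  Clap·█···█·······█·   
                        
                        
                        
                        


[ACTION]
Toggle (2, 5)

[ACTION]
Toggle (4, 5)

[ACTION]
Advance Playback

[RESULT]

      0▼2345678901234   
  Kick·········██···█   
 HiHat·██··█···█·····   
   Tom·█·█·█·█·█·█··█   
 Snare····███···█·█··   
  Clap·█···········█·   
                        
                        
                        
                        
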